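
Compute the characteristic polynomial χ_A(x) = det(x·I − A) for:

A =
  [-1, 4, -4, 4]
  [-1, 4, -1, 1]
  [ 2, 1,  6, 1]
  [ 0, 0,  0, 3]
x^4 - 12*x^3 + 54*x^2 - 108*x + 81

Expanding det(x·I − A) (e.g. by cofactor expansion or by noting that A is similar to its Jordan form J, which has the same characteristic polynomial as A) gives
  χ_A(x) = x^4 - 12*x^3 + 54*x^2 - 108*x + 81
which factors as (x - 3)^4. The eigenvalues (with algebraic multiplicities) are λ = 3 with multiplicity 4.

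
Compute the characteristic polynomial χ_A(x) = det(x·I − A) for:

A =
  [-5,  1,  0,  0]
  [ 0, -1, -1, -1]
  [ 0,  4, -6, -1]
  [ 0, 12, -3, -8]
x^4 + 20*x^3 + 150*x^2 + 500*x + 625

Expanding det(x·I − A) (e.g. by cofactor expansion or by noting that A is similar to its Jordan form J, which has the same characteristic polynomial as A) gives
  χ_A(x) = x^4 + 20*x^3 + 150*x^2 + 500*x + 625
which factors as (x + 5)^4. The eigenvalues (with algebraic multiplicities) are λ = -5 with multiplicity 4.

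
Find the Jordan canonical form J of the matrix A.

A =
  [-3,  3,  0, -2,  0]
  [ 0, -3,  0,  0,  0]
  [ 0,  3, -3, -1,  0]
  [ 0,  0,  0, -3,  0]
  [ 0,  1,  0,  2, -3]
J_2(-3) ⊕ J_2(-3) ⊕ J_1(-3)

The characteristic polynomial is
  det(x·I − A) = x^5 + 15*x^4 + 90*x^3 + 270*x^2 + 405*x + 243 = (x + 3)^5

Eigenvalues and multiplicities (the geometric multiplicity of λ is n − rank(A − λI), which equals the number of Jordan blocks for λ):
  λ = -3: algebraic multiplicity = 5, geometric multiplicity = 3

Determining the block sizes for each eigenvalue:
  λ = -3: with am = 5 and gm = 3, the partition is not yet determined (e.g. several partitions of 5 into 3 parts exist). Let N = A − (-3)·I. Computing rank(N^1) = 2, rank(N^2) = 0; the number of blocks of size ≥ j is rank(N^{j−1}) − rank(N^j), giving [3, 2]. So we have 2 block(s) of size 2, 1 block(s) of size 1 → block sizes [2, 2, 1]

Assembling the blocks gives a Jordan form
J =
  [-3,  1,  0,  0,  0]
  [ 0, -3,  0,  0,  0]
  [ 0,  0, -3,  1,  0]
  [ 0,  0,  0, -3,  0]
  [ 0,  0,  0,  0, -3]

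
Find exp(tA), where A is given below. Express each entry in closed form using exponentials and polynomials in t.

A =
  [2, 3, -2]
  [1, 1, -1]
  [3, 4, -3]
e^{tA} =
  [t^2/2 + 2*t + 1, t^2/2 + 3*t, -t^2/2 - 2*t]
  [t, t + 1, -t]
  [t^2/2 + 3*t, t^2/2 + 4*t, -t^2/2 - 3*t + 1]

Strategy: write A = P · J · P⁻¹ where J is a Jordan canonical form, so e^{tA} = P · e^{tJ} · P⁻¹, and e^{tJ} can be computed block-by-block.

A has Jordan form
J =
  [0, 1, 0]
  [0, 0, 1]
  [0, 0, 0]
(up to reordering of blocks).

Per-block formulas:
  For a 3×3 Jordan block J_3(0): exp(t · J_3(0)) = e^(0t)·(I + t·N + (t^2/2)·N^2), where N is the 3×3 nilpotent shift.

After assembling e^{tJ} and conjugating by P, we get:

e^{tA} =
  [t^2/2 + 2*t + 1, t^2/2 + 3*t, -t^2/2 - 2*t]
  [t, t + 1, -t]
  [t^2/2 + 3*t, t^2/2 + 4*t, -t^2/2 - 3*t + 1]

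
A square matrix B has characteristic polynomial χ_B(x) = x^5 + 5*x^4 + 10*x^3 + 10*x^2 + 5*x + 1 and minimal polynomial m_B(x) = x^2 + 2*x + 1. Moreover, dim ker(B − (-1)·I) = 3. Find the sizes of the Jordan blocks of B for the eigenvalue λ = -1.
Block sizes for λ = -1: [2, 2, 1]

Step 1 — from the characteristic polynomial, algebraic multiplicity of λ = -1 is 5. From dim ker(B − (-1)·I) = 3, there are exactly 3 Jordan blocks for λ = -1.
Step 2 — from the minimal polynomial, the factor (x + 1)^2 tells us the largest block for λ = -1 has size 2.
Step 3 — with total size 5, 3 blocks, and largest block 2, the block sizes (in nonincreasing order) are [2, 2, 1].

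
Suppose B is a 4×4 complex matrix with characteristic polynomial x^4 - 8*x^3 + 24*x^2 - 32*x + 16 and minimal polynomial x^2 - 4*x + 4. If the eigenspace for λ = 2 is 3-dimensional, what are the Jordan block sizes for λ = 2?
Block sizes for λ = 2: [2, 1, 1]

Step 1 — from the characteristic polynomial, algebraic multiplicity of λ = 2 is 4. From dim ker(B − (2)·I) = 3, there are exactly 3 Jordan blocks for λ = 2.
Step 2 — from the minimal polynomial, the factor (x − 2)^2 tells us the largest block for λ = 2 has size 2.
Step 3 — with total size 4, 3 blocks, and largest block 2, the block sizes (in nonincreasing order) are [2, 1, 1].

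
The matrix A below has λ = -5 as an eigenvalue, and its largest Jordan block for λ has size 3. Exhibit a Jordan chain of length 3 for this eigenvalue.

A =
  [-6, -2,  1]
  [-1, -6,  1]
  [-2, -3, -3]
A Jordan chain for λ = -5 of length 3:
v_1 = (1, 0, 1)ᵀ
v_2 = (-1, -1, -2)ᵀ
v_3 = (1, 0, 0)ᵀ

Let N = A − (-5)·I. We want v_3 with N^3 v_3 = 0 but N^2 v_3 ≠ 0; then v_{j-1} := N · v_j for j = 3, …, 2.

Pick v_3 = (1, 0, 0)ᵀ.
Then v_2 = N · v_3 = (-1, -1, -2)ᵀ.
Then v_1 = N · v_2 = (1, 0, 1)ᵀ.

Sanity check: (A − (-5)·I) v_1 = (0, 0, 0)ᵀ = 0. ✓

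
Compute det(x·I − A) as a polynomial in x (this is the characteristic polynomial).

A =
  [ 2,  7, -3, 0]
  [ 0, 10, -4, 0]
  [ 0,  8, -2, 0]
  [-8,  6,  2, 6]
x^4 - 16*x^3 + 88*x^2 - 192*x + 144

Expanding det(x·I − A) (e.g. by cofactor expansion or by noting that A is similar to its Jordan form J, which has the same characteristic polynomial as A) gives
  χ_A(x) = x^4 - 16*x^3 + 88*x^2 - 192*x + 144
which factors as (x - 6)^2*(x - 2)^2. The eigenvalues (with algebraic multiplicities) are λ = 2 with multiplicity 2, λ = 6 with multiplicity 2.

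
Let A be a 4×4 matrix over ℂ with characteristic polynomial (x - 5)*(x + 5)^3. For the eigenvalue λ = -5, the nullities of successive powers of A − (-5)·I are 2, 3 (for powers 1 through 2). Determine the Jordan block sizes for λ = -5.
Block sizes for λ = -5: [2, 1]

From the dimensions of kernels of powers, the number of Jordan blocks of size at least j is d_j − d_{j−1} where d_j = dim ker(N^j) (with d_0 = 0). Computing the differences gives [2, 1].
The number of blocks of size exactly k is (#blocks of size ≥ k) − (#blocks of size ≥ k + 1), so the partition is: 1 block(s) of size 1, 1 block(s) of size 2.
In nonincreasing order the block sizes are [2, 1].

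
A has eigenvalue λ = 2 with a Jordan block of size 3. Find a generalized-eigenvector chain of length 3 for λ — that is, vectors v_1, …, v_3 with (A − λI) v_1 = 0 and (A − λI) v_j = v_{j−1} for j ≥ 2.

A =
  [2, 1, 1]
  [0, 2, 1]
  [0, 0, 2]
A Jordan chain for λ = 2 of length 3:
v_1 = (1, 0, 0)ᵀ
v_2 = (1, 1, 0)ᵀ
v_3 = (0, 0, 1)ᵀ

Let N = A − (2)·I. We want v_3 with N^3 v_3 = 0 but N^2 v_3 ≠ 0; then v_{j-1} := N · v_j for j = 3, …, 2.

Pick v_3 = (0, 0, 1)ᵀ.
Then v_2 = N · v_3 = (1, 1, 0)ᵀ.
Then v_1 = N · v_2 = (1, 0, 0)ᵀ.

Sanity check: (A − (2)·I) v_1 = (0, 0, 0)ᵀ = 0. ✓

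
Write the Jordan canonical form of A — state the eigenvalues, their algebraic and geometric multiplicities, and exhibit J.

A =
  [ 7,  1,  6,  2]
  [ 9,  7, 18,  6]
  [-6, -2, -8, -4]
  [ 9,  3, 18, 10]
J_2(4) ⊕ J_1(4) ⊕ J_1(4)

The characteristic polynomial is
  det(x·I − A) = x^4 - 16*x^3 + 96*x^2 - 256*x + 256 = (x - 4)^4

Eigenvalues and multiplicities (the geometric multiplicity of λ is n − rank(A − λI), which equals the number of Jordan blocks for λ):
  λ = 4: algebraic multiplicity = 4, geometric multiplicity = 3

Determining the block sizes for each eigenvalue:
  λ = 4: 3 blocks summing to 4 forces exactly one block of size 2 and the rest size 1 → block sizes [2, 1, 1]

Assembling the blocks gives a Jordan form
J =
  [4, 1, 0, 0]
  [0, 4, 0, 0]
  [0, 0, 4, 0]
  [0, 0, 0, 4]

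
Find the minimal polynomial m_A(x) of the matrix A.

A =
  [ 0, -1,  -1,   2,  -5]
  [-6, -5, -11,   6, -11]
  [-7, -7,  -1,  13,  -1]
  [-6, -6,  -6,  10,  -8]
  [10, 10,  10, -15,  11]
x^4 - 9*x^3 + 21*x^2 - 19*x + 6

The characteristic polynomial is χ_A(x) = (x - 6)^2*(x - 1)^3, so the eigenvalues are known. The minimal polynomial is
  m_A(x) = Π_λ (x − λ)^{k_λ}
where k_λ is the size of the *largest* Jordan block for λ (equivalently, the smallest k with (A − λI)^k v = 0 for every generalised eigenvector v of λ).

  λ = 1: largest Jordan block has size 3, contributing (x − 1)^3
  λ = 6: largest Jordan block has size 1, contributing (x − 6)

So m_A(x) = (x - 6)*(x - 1)^3 = x^4 - 9*x^3 + 21*x^2 - 19*x + 6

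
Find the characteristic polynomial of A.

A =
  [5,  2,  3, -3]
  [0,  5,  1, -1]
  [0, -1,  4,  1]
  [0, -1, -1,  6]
x^4 - 20*x^3 + 150*x^2 - 500*x + 625

Expanding det(x·I − A) (e.g. by cofactor expansion or by noting that A is similar to its Jordan form J, which has the same characteristic polynomial as A) gives
  χ_A(x) = x^4 - 20*x^3 + 150*x^2 - 500*x + 625
which factors as (x - 5)^4. The eigenvalues (with algebraic multiplicities) are λ = 5 with multiplicity 4.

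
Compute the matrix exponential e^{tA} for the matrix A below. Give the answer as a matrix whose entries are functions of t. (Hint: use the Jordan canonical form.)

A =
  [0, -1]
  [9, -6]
e^{tA} =
  [3*t*exp(-3*t) + exp(-3*t), -t*exp(-3*t)]
  [9*t*exp(-3*t), -3*t*exp(-3*t) + exp(-3*t)]

Strategy: write A = P · J · P⁻¹ where J is a Jordan canonical form, so e^{tA} = P · e^{tJ} · P⁻¹, and e^{tJ} can be computed block-by-block.

A has Jordan form
J =
  [-3,  1]
  [ 0, -3]
(up to reordering of blocks).

Per-block formulas:
  For a 2×2 Jordan block J_2(-3): exp(t · J_2(-3)) = e^(-3t)·(I + t·N), where N is the 2×2 nilpotent shift.

After assembling e^{tJ} and conjugating by P, we get:

e^{tA} =
  [3*t*exp(-3*t) + exp(-3*t), -t*exp(-3*t)]
  [9*t*exp(-3*t), -3*t*exp(-3*t) + exp(-3*t)]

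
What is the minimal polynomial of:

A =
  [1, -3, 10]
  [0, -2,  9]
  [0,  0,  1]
x^3 - 3*x + 2

The characteristic polynomial is χ_A(x) = (x - 1)^2*(x + 2), so the eigenvalues are known. The minimal polynomial is
  m_A(x) = Π_λ (x − λ)^{k_λ}
where k_λ is the size of the *largest* Jordan block for λ (equivalently, the smallest k with (A − λI)^k v = 0 for every generalised eigenvector v of λ).

  λ = -2: largest Jordan block has size 1, contributing (x + 2)
  λ = 1: largest Jordan block has size 2, contributing (x − 1)^2

So m_A(x) = (x - 1)^2*(x + 2) = x^3 - 3*x + 2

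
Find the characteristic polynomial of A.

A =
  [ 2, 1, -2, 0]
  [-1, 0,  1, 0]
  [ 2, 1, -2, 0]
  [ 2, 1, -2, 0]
x^4

Expanding det(x·I − A) (e.g. by cofactor expansion or by noting that A is similar to its Jordan form J, which has the same characteristic polynomial as A) gives
  χ_A(x) = x^4
which factors as x^4. The eigenvalues (with algebraic multiplicities) are λ = 0 with multiplicity 4.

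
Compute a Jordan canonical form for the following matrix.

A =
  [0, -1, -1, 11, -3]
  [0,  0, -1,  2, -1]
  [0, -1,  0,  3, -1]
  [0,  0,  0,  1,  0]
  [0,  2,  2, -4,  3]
J_1(0) ⊕ J_3(1) ⊕ J_1(1)

The characteristic polynomial is
  det(x·I − A) = x^5 - 4*x^4 + 6*x^3 - 4*x^2 + x = x*(x - 1)^4

Eigenvalues and multiplicities (the geometric multiplicity of λ is n − rank(A − λI), which equals the number of Jordan blocks for λ):
  λ = 0: algebraic multiplicity = 1, geometric multiplicity = 1
  λ = 1: algebraic multiplicity = 4, geometric multiplicity = 2

Determining the block sizes for each eigenvalue:
  λ = 0: one block (gm = 1), so the single block has size am = 1 → block sizes [1]
  λ = 1: with am = 4 and gm = 2, the partition is not yet determined (e.g. several partitions of 4 into 2 parts exist). Let N = A − (1)·I. Computing rank(N^1) = 3, rank(N^2) = 2, rank(N^3) = 1; the number of blocks of size ≥ j is rank(N^{j−1}) − rank(N^j), giving [2, 1, 1]. So we have 1 block(s) of size 3, 1 block(s) of size 1 → block sizes [3, 1]

Assembling the blocks gives a Jordan form
J =
  [0, 0, 0, 0, 0]
  [0, 1, 1, 0, 0]
  [0, 0, 1, 1, 0]
  [0, 0, 0, 1, 0]
  [0, 0, 0, 0, 1]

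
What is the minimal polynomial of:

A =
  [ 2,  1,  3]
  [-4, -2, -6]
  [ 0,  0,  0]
x^2

The characteristic polynomial is χ_A(x) = x^3, so the eigenvalues are known. The minimal polynomial is
  m_A(x) = Π_λ (x − λ)^{k_λ}
where k_λ is the size of the *largest* Jordan block for λ (equivalently, the smallest k with (A − λI)^k v = 0 for every generalised eigenvector v of λ).

  λ = 0: largest Jordan block has size 2, contributing (x − 0)^2

So m_A(x) = x^2 = x^2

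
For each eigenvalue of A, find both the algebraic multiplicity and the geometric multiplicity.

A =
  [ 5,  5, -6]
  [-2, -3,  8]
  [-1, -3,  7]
λ = 3: alg = 3, geom = 1

Step 1 — factor the characteristic polynomial to read off the algebraic multiplicities:
  χ_A(x) = (x - 3)^3

Step 2 — compute geometric multiplicities via the rank-nullity identity g(λ) = n − rank(A − λI):
  rank(A − (3)·I) = 2, so dim ker(A − (3)·I) = n − 2 = 1

Summary:
  λ = 3: algebraic multiplicity = 3, geometric multiplicity = 1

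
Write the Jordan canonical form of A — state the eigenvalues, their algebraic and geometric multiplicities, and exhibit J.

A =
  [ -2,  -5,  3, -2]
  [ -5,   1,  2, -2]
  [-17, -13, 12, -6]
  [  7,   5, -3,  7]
J_2(4) ⊕ J_1(5) ⊕ J_1(5)

The characteristic polynomial is
  det(x·I − A) = x^4 - 18*x^3 + 121*x^2 - 360*x + 400 = (x - 5)^2*(x - 4)^2

Eigenvalues and multiplicities (the geometric multiplicity of λ is n − rank(A − λI), which equals the number of Jordan blocks for λ):
  λ = 4: algebraic multiplicity = 2, geometric multiplicity = 1
  λ = 5: algebraic multiplicity = 2, geometric multiplicity = 2

Determining the block sizes for each eigenvalue:
  λ = 4: one block (gm = 1), so the single block has size am = 2 → block sizes [2]
  λ = 5: gm = am = 2, so every block has size 1 → block sizes [1, 1]

Assembling the blocks gives a Jordan form
J =
  [4, 1, 0, 0]
  [0, 4, 0, 0]
  [0, 0, 5, 0]
  [0, 0, 0, 5]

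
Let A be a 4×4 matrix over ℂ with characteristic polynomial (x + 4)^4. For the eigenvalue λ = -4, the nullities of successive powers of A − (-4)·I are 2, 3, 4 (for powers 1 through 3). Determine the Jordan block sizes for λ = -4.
Block sizes for λ = -4: [3, 1]

From the dimensions of kernels of powers, the number of Jordan blocks of size at least j is d_j − d_{j−1} where d_j = dim ker(N^j) (with d_0 = 0). Computing the differences gives [2, 1, 1].
The number of blocks of size exactly k is (#blocks of size ≥ k) − (#blocks of size ≥ k + 1), so the partition is: 1 block(s) of size 1, 1 block(s) of size 3.
In nonincreasing order the block sizes are [3, 1].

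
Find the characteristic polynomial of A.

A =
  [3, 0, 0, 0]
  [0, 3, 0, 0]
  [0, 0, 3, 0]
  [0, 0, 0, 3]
x^4 - 12*x^3 + 54*x^2 - 108*x + 81

Expanding det(x·I − A) (e.g. by cofactor expansion or by noting that A is similar to its Jordan form J, which has the same characteristic polynomial as A) gives
  χ_A(x) = x^4 - 12*x^3 + 54*x^2 - 108*x + 81
which factors as (x - 3)^4. The eigenvalues (with algebraic multiplicities) are λ = 3 with multiplicity 4.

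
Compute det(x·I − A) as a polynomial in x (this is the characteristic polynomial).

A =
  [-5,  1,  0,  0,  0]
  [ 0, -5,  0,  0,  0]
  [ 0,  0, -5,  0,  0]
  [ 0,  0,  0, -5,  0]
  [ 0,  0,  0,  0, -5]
x^5 + 25*x^4 + 250*x^3 + 1250*x^2 + 3125*x + 3125

Expanding det(x·I − A) (e.g. by cofactor expansion or by noting that A is similar to its Jordan form J, which has the same characteristic polynomial as A) gives
  χ_A(x) = x^5 + 25*x^4 + 250*x^3 + 1250*x^2 + 3125*x + 3125
which factors as (x + 5)^5. The eigenvalues (with algebraic multiplicities) are λ = -5 with multiplicity 5.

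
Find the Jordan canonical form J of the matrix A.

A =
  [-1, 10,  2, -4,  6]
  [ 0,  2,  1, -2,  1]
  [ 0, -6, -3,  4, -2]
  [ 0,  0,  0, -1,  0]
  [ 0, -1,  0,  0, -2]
J_3(-1) ⊕ J_1(-1) ⊕ J_1(-1)

The characteristic polynomial is
  det(x·I − A) = x^5 + 5*x^4 + 10*x^3 + 10*x^2 + 5*x + 1 = (x + 1)^5

Eigenvalues and multiplicities (the geometric multiplicity of λ is n − rank(A − λI), which equals the number of Jordan blocks for λ):
  λ = -1: algebraic multiplicity = 5, geometric multiplicity = 3

Determining the block sizes for each eigenvalue:
  λ = -1: with am = 5 and gm = 3, the partition is not yet determined (e.g. several partitions of 5 into 3 parts exist). Let N = A − (-1)·I. Computing rank(N^1) = 2, rank(N^2) = 1, rank(N^3) = 0; the number of blocks of size ≥ j is rank(N^{j−1}) − rank(N^j), giving [3, 1, 1]. So we have 1 block(s) of size 3, 2 block(s) of size 1 → block sizes [3, 1, 1]

Assembling the blocks gives a Jordan form
J =
  [-1,  1,  0,  0,  0]
  [ 0, -1,  1,  0,  0]
  [ 0,  0, -1,  0,  0]
  [ 0,  0,  0, -1,  0]
  [ 0,  0,  0,  0, -1]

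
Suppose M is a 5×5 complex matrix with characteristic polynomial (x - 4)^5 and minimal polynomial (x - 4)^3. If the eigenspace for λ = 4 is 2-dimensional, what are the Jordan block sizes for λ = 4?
Block sizes for λ = 4: [3, 2]

Step 1 — from the characteristic polynomial, algebraic multiplicity of λ = 4 is 5. From dim ker(M − (4)·I) = 2, there are exactly 2 Jordan blocks for λ = 4.
Step 2 — from the minimal polynomial, the factor (x − 4)^3 tells us the largest block for λ = 4 has size 3.
Step 3 — with total size 5, 2 blocks, and largest block 3, the block sizes (in nonincreasing order) are [3, 2].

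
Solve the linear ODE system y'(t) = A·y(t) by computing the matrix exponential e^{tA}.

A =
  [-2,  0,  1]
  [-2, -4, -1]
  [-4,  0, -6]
e^{tA} =
  [2*t*exp(-4*t) + exp(-4*t), 0, t*exp(-4*t)]
  [-2*t*exp(-4*t), exp(-4*t), -t*exp(-4*t)]
  [-4*t*exp(-4*t), 0, -2*t*exp(-4*t) + exp(-4*t)]

Strategy: write A = P · J · P⁻¹ where J is a Jordan canonical form, so e^{tA} = P · e^{tJ} · P⁻¹, and e^{tJ} can be computed block-by-block.

A has Jordan form
J =
  [-4,  1,  0]
  [ 0, -4,  0]
  [ 0,  0, -4]
(up to reordering of blocks).

Per-block formulas:
  For a 1×1 block at λ = -4: exp(t · [-4]) = [e^(-4t)].
  For a 2×2 Jordan block J_2(-4): exp(t · J_2(-4)) = e^(-4t)·(I + t·N), where N is the 2×2 nilpotent shift.

After assembling e^{tJ} and conjugating by P, we get:

e^{tA} =
  [2*t*exp(-4*t) + exp(-4*t), 0, t*exp(-4*t)]
  [-2*t*exp(-4*t), exp(-4*t), -t*exp(-4*t)]
  [-4*t*exp(-4*t), 0, -2*t*exp(-4*t) + exp(-4*t)]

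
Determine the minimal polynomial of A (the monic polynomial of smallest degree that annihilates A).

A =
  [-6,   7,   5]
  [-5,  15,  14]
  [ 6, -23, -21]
x^3 + 12*x^2 + 48*x + 64

The characteristic polynomial is χ_A(x) = (x + 4)^3, so the eigenvalues are known. The minimal polynomial is
  m_A(x) = Π_λ (x − λ)^{k_λ}
where k_λ is the size of the *largest* Jordan block for λ (equivalently, the smallest k with (A − λI)^k v = 0 for every generalised eigenvector v of λ).

  λ = -4: largest Jordan block has size 3, contributing (x + 4)^3

So m_A(x) = (x + 4)^3 = x^3 + 12*x^2 + 48*x + 64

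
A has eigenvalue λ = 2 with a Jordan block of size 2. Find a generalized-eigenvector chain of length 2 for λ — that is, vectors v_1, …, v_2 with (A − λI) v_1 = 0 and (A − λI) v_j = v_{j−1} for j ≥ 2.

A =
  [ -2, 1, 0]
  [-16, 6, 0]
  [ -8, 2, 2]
A Jordan chain for λ = 2 of length 2:
v_1 = (-4, -16, -8)ᵀ
v_2 = (1, 0, 0)ᵀ

Let N = A − (2)·I. We want v_2 with N^2 v_2 = 0 but N^1 v_2 ≠ 0; then v_{j-1} := N · v_j for j = 2, …, 2.

Pick v_2 = (1, 0, 0)ᵀ.
Then v_1 = N · v_2 = (-4, -16, -8)ᵀ.

Sanity check: (A − (2)·I) v_1 = (0, 0, 0)ᵀ = 0. ✓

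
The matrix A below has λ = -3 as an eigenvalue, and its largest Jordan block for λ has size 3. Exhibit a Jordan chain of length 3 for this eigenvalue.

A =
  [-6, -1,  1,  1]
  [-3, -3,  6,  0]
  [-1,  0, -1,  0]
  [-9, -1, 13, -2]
A Jordan chain for λ = -3 of length 3:
v_1 = (2, 3, 1, 8)ᵀ
v_2 = (-3, -3, -1, -9)ᵀ
v_3 = (1, 0, 0, 0)ᵀ

Let N = A − (-3)·I. We want v_3 with N^3 v_3 = 0 but N^2 v_3 ≠ 0; then v_{j-1} := N · v_j for j = 3, …, 2.

Pick v_3 = (1, 0, 0, 0)ᵀ.
Then v_2 = N · v_3 = (-3, -3, -1, -9)ᵀ.
Then v_1 = N · v_2 = (2, 3, 1, 8)ᵀ.

Sanity check: (A − (-3)·I) v_1 = (0, 0, 0, 0)ᵀ = 0. ✓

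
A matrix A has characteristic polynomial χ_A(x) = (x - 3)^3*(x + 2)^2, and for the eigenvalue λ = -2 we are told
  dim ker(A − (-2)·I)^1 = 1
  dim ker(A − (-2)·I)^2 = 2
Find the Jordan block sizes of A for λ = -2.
Block sizes for λ = -2: [2]

From the dimensions of kernels of powers, the number of Jordan blocks of size at least j is d_j − d_{j−1} where d_j = dim ker(N^j) (with d_0 = 0). Computing the differences gives [1, 1].
The number of blocks of size exactly k is (#blocks of size ≥ k) − (#blocks of size ≥ k + 1), so the partition is: 1 block(s) of size 2.
In nonincreasing order the block sizes are [2].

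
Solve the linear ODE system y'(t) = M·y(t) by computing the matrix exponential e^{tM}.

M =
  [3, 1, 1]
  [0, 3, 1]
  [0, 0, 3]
e^{tM} =
  [exp(3*t), t*exp(3*t), t^2*exp(3*t)/2 + t*exp(3*t)]
  [0, exp(3*t), t*exp(3*t)]
  [0, 0, exp(3*t)]

Strategy: write M = P · J · P⁻¹ where J is a Jordan canonical form, so e^{tM} = P · e^{tJ} · P⁻¹, and e^{tJ} can be computed block-by-block.

M has Jordan form
J =
  [3, 1, 0]
  [0, 3, 1]
  [0, 0, 3]
(up to reordering of blocks).

Per-block formulas:
  For a 3×3 Jordan block J_3(3): exp(t · J_3(3)) = e^(3t)·(I + t·N + (t^2/2)·N^2), where N is the 3×3 nilpotent shift.

After assembling e^{tJ} and conjugating by P, we get:

e^{tM} =
  [exp(3*t), t*exp(3*t), t^2*exp(3*t)/2 + t*exp(3*t)]
  [0, exp(3*t), t*exp(3*t)]
  [0, 0, exp(3*t)]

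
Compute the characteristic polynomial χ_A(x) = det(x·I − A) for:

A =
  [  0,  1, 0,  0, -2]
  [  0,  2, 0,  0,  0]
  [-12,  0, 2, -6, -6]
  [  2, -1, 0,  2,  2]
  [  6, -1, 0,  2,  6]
x^5 - 12*x^4 + 56*x^3 - 128*x^2 + 144*x - 64

Expanding det(x·I − A) (e.g. by cofactor expansion or by noting that A is similar to its Jordan form J, which has the same characteristic polynomial as A) gives
  χ_A(x) = x^5 - 12*x^4 + 56*x^3 - 128*x^2 + 144*x - 64
which factors as (x - 4)*(x - 2)^4. The eigenvalues (with algebraic multiplicities) are λ = 2 with multiplicity 4, λ = 4 with multiplicity 1.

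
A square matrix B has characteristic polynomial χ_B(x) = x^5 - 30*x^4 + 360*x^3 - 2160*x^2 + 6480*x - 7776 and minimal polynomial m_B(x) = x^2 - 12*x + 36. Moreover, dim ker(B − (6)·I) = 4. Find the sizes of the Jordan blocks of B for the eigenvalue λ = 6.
Block sizes for λ = 6: [2, 1, 1, 1]

Step 1 — from the characteristic polynomial, algebraic multiplicity of λ = 6 is 5. From dim ker(B − (6)·I) = 4, there are exactly 4 Jordan blocks for λ = 6.
Step 2 — from the minimal polynomial, the factor (x − 6)^2 tells us the largest block for λ = 6 has size 2.
Step 3 — with total size 5, 4 blocks, and largest block 2, the block sizes (in nonincreasing order) are [2, 1, 1, 1].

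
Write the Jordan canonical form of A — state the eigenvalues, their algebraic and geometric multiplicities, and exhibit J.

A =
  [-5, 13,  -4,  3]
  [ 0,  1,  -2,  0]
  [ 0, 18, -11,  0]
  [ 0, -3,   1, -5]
J_3(-5) ⊕ J_1(-5)

The characteristic polynomial is
  det(x·I − A) = x^4 + 20*x^3 + 150*x^2 + 500*x + 625 = (x + 5)^4

Eigenvalues and multiplicities (the geometric multiplicity of λ is n − rank(A − λI), which equals the number of Jordan blocks for λ):
  λ = -5: algebraic multiplicity = 4, geometric multiplicity = 2

Determining the block sizes for each eigenvalue:
  λ = -5: with am = 4 and gm = 2, the partition is not yet determined (e.g. several partitions of 4 into 2 parts exist). Let N = A − (-5)·I. Computing rank(N^1) = 2, rank(N^2) = 1, rank(N^3) = 0; the number of blocks of size ≥ j is rank(N^{j−1}) − rank(N^j), giving [2, 1, 1]. So we have 1 block(s) of size 3, 1 block(s) of size 1 → block sizes [3, 1]

Assembling the blocks gives a Jordan form
J =
  [-5,  1,  0,  0]
  [ 0, -5,  1,  0]
  [ 0,  0, -5,  0]
  [ 0,  0,  0, -5]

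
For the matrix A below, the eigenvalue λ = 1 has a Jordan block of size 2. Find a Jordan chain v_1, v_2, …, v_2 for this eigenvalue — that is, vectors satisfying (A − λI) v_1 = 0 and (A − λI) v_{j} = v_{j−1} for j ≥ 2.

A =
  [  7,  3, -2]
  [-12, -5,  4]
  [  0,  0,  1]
A Jordan chain for λ = 1 of length 2:
v_1 = (6, -12, 0)ᵀ
v_2 = (1, 0, 0)ᵀ

Let N = A − (1)·I. We want v_2 with N^2 v_2 = 0 but N^1 v_2 ≠ 0; then v_{j-1} := N · v_j for j = 2, …, 2.

Pick v_2 = (1, 0, 0)ᵀ.
Then v_1 = N · v_2 = (6, -12, 0)ᵀ.

Sanity check: (A − (1)·I) v_1 = (0, 0, 0)ᵀ = 0. ✓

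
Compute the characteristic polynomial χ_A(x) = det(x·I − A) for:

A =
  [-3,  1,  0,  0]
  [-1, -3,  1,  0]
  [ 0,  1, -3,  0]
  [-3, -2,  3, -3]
x^4 + 12*x^3 + 54*x^2 + 108*x + 81

Expanding det(x·I − A) (e.g. by cofactor expansion or by noting that A is similar to its Jordan form J, which has the same characteristic polynomial as A) gives
  χ_A(x) = x^4 + 12*x^3 + 54*x^2 + 108*x + 81
which factors as (x + 3)^4. The eigenvalues (with algebraic multiplicities) are λ = -3 with multiplicity 4.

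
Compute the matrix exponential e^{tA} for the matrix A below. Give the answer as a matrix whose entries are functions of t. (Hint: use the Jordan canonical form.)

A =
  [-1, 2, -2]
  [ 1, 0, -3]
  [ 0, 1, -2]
e^{tA} =
  [t^2*exp(-t) + exp(-t), 2*t*exp(-t), -2*t^2*exp(-t) - 2*t*exp(-t)]
  [t^2*exp(-t)/2 + t*exp(-t), t*exp(-t) + exp(-t), -t^2*exp(-t) - 3*t*exp(-t)]
  [t^2*exp(-t)/2, t*exp(-t), -t^2*exp(-t) - t*exp(-t) + exp(-t)]

Strategy: write A = P · J · P⁻¹ where J is a Jordan canonical form, so e^{tA} = P · e^{tJ} · P⁻¹, and e^{tJ} can be computed block-by-block.

A has Jordan form
J =
  [-1,  1,  0]
  [ 0, -1,  1]
  [ 0,  0, -1]
(up to reordering of blocks).

Per-block formulas:
  For a 3×3 Jordan block J_3(-1): exp(t · J_3(-1)) = e^(-1t)·(I + t·N + (t^2/2)·N^2), where N is the 3×3 nilpotent shift.

After assembling e^{tJ} and conjugating by P, we get:

e^{tA} =
  [t^2*exp(-t) + exp(-t), 2*t*exp(-t), -2*t^2*exp(-t) - 2*t*exp(-t)]
  [t^2*exp(-t)/2 + t*exp(-t), t*exp(-t) + exp(-t), -t^2*exp(-t) - 3*t*exp(-t)]
  [t^2*exp(-t)/2, t*exp(-t), -t^2*exp(-t) - t*exp(-t) + exp(-t)]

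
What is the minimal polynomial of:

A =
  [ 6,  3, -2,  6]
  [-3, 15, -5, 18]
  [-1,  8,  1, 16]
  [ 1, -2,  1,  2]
x^3 - 18*x^2 + 108*x - 216

The characteristic polynomial is χ_A(x) = (x - 6)^4, so the eigenvalues are known. The minimal polynomial is
  m_A(x) = Π_λ (x − λ)^{k_λ}
where k_λ is the size of the *largest* Jordan block for λ (equivalently, the smallest k with (A − λI)^k v = 0 for every generalised eigenvector v of λ).

  λ = 6: largest Jordan block has size 3, contributing (x − 6)^3

So m_A(x) = (x - 6)^3 = x^3 - 18*x^2 + 108*x - 216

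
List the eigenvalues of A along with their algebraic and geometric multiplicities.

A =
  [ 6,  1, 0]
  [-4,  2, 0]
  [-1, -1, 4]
λ = 4: alg = 3, geom = 1

Step 1 — factor the characteristic polynomial to read off the algebraic multiplicities:
  χ_A(x) = (x - 4)^3

Step 2 — compute geometric multiplicities via the rank-nullity identity g(λ) = n − rank(A − λI):
  rank(A − (4)·I) = 2, so dim ker(A − (4)·I) = n − 2 = 1

Summary:
  λ = 4: algebraic multiplicity = 3, geometric multiplicity = 1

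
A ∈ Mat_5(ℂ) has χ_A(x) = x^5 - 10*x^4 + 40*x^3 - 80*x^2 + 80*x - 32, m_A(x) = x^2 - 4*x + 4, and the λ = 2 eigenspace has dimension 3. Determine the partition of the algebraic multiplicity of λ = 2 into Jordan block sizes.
Block sizes for λ = 2: [2, 2, 1]

Step 1 — from the characteristic polynomial, algebraic multiplicity of λ = 2 is 5. From dim ker(A − (2)·I) = 3, there are exactly 3 Jordan blocks for λ = 2.
Step 2 — from the minimal polynomial, the factor (x − 2)^2 tells us the largest block for λ = 2 has size 2.
Step 3 — with total size 5, 3 blocks, and largest block 2, the block sizes (in nonincreasing order) are [2, 2, 1].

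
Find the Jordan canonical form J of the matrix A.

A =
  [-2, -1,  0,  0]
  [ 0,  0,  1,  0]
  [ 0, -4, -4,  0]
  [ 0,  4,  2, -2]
J_3(-2) ⊕ J_1(-2)

The characteristic polynomial is
  det(x·I − A) = x^4 + 8*x^3 + 24*x^2 + 32*x + 16 = (x + 2)^4

Eigenvalues and multiplicities (the geometric multiplicity of λ is n − rank(A − λI), which equals the number of Jordan blocks for λ):
  λ = -2: algebraic multiplicity = 4, geometric multiplicity = 2

Determining the block sizes for each eigenvalue:
  λ = -2: with am = 4 and gm = 2, the partition is not yet determined (e.g. several partitions of 4 into 2 parts exist). Let N = A − (-2)·I. Computing rank(N^1) = 2, rank(N^2) = 1, rank(N^3) = 0; the number of blocks of size ≥ j is rank(N^{j−1}) − rank(N^j), giving [2, 1, 1]. So we have 1 block(s) of size 3, 1 block(s) of size 1 → block sizes [3, 1]

Assembling the blocks gives a Jordan form
J =
  [-2,  1,  0,  0]
  [ 0, -2,  1,  0]
  [ 0,  0, -2,  0]
  [ 0,  0,  0, -2]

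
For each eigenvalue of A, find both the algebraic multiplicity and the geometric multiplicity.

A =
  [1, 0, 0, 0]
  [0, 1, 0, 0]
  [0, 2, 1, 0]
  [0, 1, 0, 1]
λ = 1: alg = 4, geom = 3

Step 1 — factor the characteristic polynomial to read off the algebraic multiplicities:
  χ_A(x) = (x - 1)^4

Step 2 — compute geometric multiplicities via the rank-nullity identity g(λ) = n − rank(A − λI):
  rank(A − (1)·I) = 1, so dim ker(A − (1)·I) = n − 1 = 3

Summary:
  λ = 1: algebraic multiplicity = 4, geometric multiplicity = 3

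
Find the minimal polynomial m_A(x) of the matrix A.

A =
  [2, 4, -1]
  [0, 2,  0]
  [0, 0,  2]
x^2 - 4*x + 4

The characteristic polynomial is χ_A(x) = (x - 2)^3, so the eigenvalues are known. The minimal polynomial is
  m_A(x) = Π_λ (x − λ)^{k_λ}
where k_λ is the size of the *largest* Jordan block for λ (equivalently, the smallest k with (A − λI)^k v = 0 for every generalised eigenvector v of λ).

  λ = 2: largest Jordan block has size 2, contributing (x − 2)^2

So m_A(x) = (x - 2)^2 = x^2 - 4*x + 4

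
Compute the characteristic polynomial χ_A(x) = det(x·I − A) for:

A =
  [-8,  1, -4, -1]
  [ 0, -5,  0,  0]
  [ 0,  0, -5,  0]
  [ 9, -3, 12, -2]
x^4 + 20*x^3 + 150*x^2 + 500*x + 625

Expanding det(x·I − A) (e.g. by cofactor expansion or by noting that A is similar to its Jordan form J, which has the same characteristic polynomial as A) gives
  χ_A(x) = x^4 + 20*x^3 + 150*x^2 + 500*x + 625
which factors as (x + 5)^4. The eigenvalues (with algebraic multiplicities) are λ = -5 with multiplicity 4.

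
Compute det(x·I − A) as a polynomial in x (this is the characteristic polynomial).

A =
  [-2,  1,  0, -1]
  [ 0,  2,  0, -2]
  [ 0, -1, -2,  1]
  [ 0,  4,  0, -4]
x^4 + 6*x^3 + 12*x^2 + 8*x

Expanding det(x·I − A) (e.g. by cofactor expansion or by noting that A is similar to its Jordan form J, which has the same characteristic polynomial as A) gives
  χ_A(x) = x^4 + 6*x^3 + 12*x^2 + 8*x
which factors as x*(x + 2)^3. The eigenvalues (with algebraic multiplicities) are λ = -2 with multiplicity 3, λ = 0 with multiplicity 1.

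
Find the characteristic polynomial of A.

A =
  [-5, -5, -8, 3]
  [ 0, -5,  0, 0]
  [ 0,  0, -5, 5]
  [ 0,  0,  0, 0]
x^4 + 15*x^3 + 75*x^2 + 125*x

Expanding det(x·I − A) (e.g. by cofactor expansion or by noting that A is similar to its Jordan form J, which has the same characteristic polynomial as A) gives
  χ_A(x) = x^4 + 15*x^3 + 75*x^2 + 125*x
which factors as x*(x + 5)^3. The eigenvalues (with algebraic multiplicities) are λ = -5 with multiplicity 3, λ = 0 with multiplicity 1.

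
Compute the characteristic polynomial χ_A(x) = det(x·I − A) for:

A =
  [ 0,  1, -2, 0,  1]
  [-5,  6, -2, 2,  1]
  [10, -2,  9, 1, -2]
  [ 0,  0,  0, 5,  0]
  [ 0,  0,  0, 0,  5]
x^5 - 25*x^4 + 250*x^3 - 1250*x^2 + 3125*x - 3125

Expanding det(x·I − A) (e.g. by cofactor expansion or by noting that A is similar to its Jordan form J, which has the same characteristic polynomial as A) gives
  χ_A(x) = x^5 - 25*x^4 + 250*x^3 - 1250*x^2 + 3125*x - 3125
which factors as (x - 5)^5. The eigenvalues (with algebraic multiplicities) are λ = 5 with multiplicity 5.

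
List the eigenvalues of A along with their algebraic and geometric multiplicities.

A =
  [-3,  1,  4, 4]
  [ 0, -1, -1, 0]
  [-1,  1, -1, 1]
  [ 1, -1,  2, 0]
λ = -2: alg = 3, geom = 1; λ = 1: alg = 1, geom = 1

Step 1 — factor the characteristic polynomial to read off the algebraic multiplicities:
  χ_A(x) = (x - 1)*(x + 2)^3

Step 2 — compute geometric multiplicities via the rank-nullity identity g(λ) = n − rank(A − λI):
  rank(A − (-2)·I) = 3, so dim ker(A − (-2)·I) = n − 3 = 1
  rank(A − (1)·I) = 3, so dim ker(A − (1)·I) = n − 3 = 1

Summary:
  λ = -2: algebraic multiplicity = 3, geometric multiplicity = 1
  λ = 1: algebraic multiplicity = 1, geometric multiplicity = 1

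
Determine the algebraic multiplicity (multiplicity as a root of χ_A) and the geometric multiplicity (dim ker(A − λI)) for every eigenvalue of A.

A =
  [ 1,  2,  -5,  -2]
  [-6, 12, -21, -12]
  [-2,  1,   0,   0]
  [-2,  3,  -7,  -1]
λ = 3: alg = 4, geom = 2

Step 1 — factor the characteristic polynomial to read off the algebraic multiplicities:
  χ_A(x) = (x - 3)^4

Step 2 — compute geometric multiplicities via the rank-nullity identity g(λ) = n − rank(A − λI):
  rank(A − (3)·I) = 2, so dim ker(A − (3)·I) = n − 2 = 2

Summary:
  λ = 3: algebraic multiplicity = 4, geometric multiplicity = 2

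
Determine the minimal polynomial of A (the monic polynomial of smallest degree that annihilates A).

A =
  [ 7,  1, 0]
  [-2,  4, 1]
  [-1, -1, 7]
x^3 - 18*x^2 + 108*x - 216

The characteristic polynomial is χ_A(x) = (x - 6)^3, so the eigenvalues are known. The minimal polynomial is
  m_A(x) = Π_λ (x − λ)^{k_λ}
where k_λ is the size of the *largest* Jordan block for λ (equivalently, the smallest k with (A − λI)^k v = 0 for every generalised eigenvector v of λ).

  λ = 6: largest Jordan block has size 3, contributing (x − 6)^3

So m_A(x) = (x - 6)^3 = x^3 - 18*x^2 + 108*x - 216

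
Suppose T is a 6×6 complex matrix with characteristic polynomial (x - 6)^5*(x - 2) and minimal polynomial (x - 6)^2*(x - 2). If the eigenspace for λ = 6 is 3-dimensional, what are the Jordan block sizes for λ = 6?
Block sizes for λ = 6: [2, 2, 1]

Step 1 — from the characteristic polynomial, algebraic multiplicity of λ = 6 is 5. From dim ker(T − (6)·I) = 3, there are exactly 3 Jordan blocks for λ = 6.
Step 2 — from the minimal polynomial, the factor (x − 6)^2 tells us the largest block for λ = 6 has size 2.
Step 3 — with total size 5, 3 blocks, and largest block 2, the block sizes (in nonincreasing order) are [2, 2, 1].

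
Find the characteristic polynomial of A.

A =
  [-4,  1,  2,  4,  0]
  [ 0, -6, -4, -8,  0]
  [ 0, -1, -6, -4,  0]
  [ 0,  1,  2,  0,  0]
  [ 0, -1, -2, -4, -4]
x^5 + 20*x^4 + 160*x^3 + 640*x^2 + 1280*x + 1024

Expanding det(x·I − A) (e.g. by cofactor expansion or by noting that A is similar to its Jordan form J, which has the same characteristic polynomial as A) gives
  χ_A(x) = x^5 + 20*x^4 + 160*x^3 + 640*x^2 + 1280*x + 1024
which factors as (x + 4)^5. The eigenvalues (with algebraic multiplicities) are λ = -4 with multiplicity 5.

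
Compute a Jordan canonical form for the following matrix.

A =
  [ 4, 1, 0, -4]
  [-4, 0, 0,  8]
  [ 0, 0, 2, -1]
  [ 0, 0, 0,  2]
J_2(2) ⊕ J_2(2)

The characteristic polynomial is
  det(x·I − A) = x^4 - 8*x^3 + 24*x^2 - 32*x + 16 = (x - 2)^4

Eigenvalues and multiplicities (the geometric multiplicity of λ is n − rank(A − λI), which equals the number of Jordan blocks for λ):
  λ = 2: algebraic multiplicity = 4, geometric multiplicity = 2

Determining the block sizes for each eigenvalue:
  λ = 2: with am = 4 and gm = 2, the partition is not yet determined (e.g. several partitions of 4 into 2 parts exist). Let N = A − (2)·I. Computing rank(N^1) = 2, rank(N^2) = 0; the number of blocks of size ≥ j is rank(N^{j−1}) − rank(N^j), giving [2, 2]. So we have 2 block(s) of size 2 → block sizes [2, 2]

Assembling the blocks gives a Jordan form
J =
  [2, 1, 0, 0]
  [0, 2, 0, 0]
  [0, 0, 2, 1]
  [0, 0, 0, 2]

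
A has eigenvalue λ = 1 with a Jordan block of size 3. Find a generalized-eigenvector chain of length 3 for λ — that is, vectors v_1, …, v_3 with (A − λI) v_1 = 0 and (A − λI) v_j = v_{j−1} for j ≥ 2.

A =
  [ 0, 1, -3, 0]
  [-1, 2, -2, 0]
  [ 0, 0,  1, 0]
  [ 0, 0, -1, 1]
A Jordan chain for λ = 1 of length 3:
v_1 = (1, 1, 0, 0)ᵀ
v_2 = (-3, -2, 0, -1)ᵀ
v_3 = (0, 0, 1, 0)ᵀ

Let N = A − (1)·I. We want v_3 with N^3 v_3 = 0 but N^2 v_3 ≠ 0; then v_{j-1} := N · v_j for j = 3, …, 2.

Pick v_3 = (0, 0, 1, 0)ᵀ.
Then v_2 = N · v_3 = (-3, -2, 0, -1)ᵀ.
Then v_1 = N · v_2 = (1, 1, 0, 0)ᵀ.

Sanity check: (A − (1)·I) v_1 = (0, 0, 0, 0)ᵀ = 0. ✓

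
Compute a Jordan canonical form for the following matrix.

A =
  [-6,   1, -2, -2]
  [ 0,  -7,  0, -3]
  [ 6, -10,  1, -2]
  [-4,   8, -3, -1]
J_1(-4) ⊕ J_3(-3)

The characteristic polynomial is
  det(x·I − A) = x^4 + 13*x^3 + 63*x^2 + 135*x + 108 = (x + 3)^3*(x + 4)

Eigenvalues and multiplicities (the geometric multiplicity of λ is n − rank(A − λI), which equals the number of Jordan blocks for λ):
  λ = -4: algebraic multiplicity = 1, geometric multiplicity = 1
  λ = -3: algebraic multiplicity = 3, geometric multiplicity = 1

Determining the block sizes for each eigenvalue:
  λ = -4: one block (gm = 1), so the single block has size am = 1 → block sizes [1]
  λ = -3: one block (gm = 1), so the single block has size am = 3 → block sizes [3]

Assembling the blocks gives a Jordan form
J =
  [-4,  0,  0,  0]
  [ 0, -3,  1,  0]
  [ 0,  0, -3,  1]
  [ 0,  0,  0, -3]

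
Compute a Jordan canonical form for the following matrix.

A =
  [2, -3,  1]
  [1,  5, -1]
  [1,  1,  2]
J_3(3)

The characteristic polynomial is
  det(x·I − A) = x^3 - 9*x^2 + 27*x - 27 = (x - 3)^3

Eigenvalues and multiplicities (the geometric multiplicity of λ is n − rank(A − λI), which equals the number of Jordan blocks for λ):
  λ = 3: algebraic multiplicity = 3, geometric multiplicity = 1

Determining the block sizes for each eigenvalue:
  λ = 3: one block (gm = 1), so the single block has size am = 3 → block sizes [3]

Assembling the blocks gives a Jordan form
J =
  [3, 1, 0]
  [0, 3, 1]
  [0, 0, 3]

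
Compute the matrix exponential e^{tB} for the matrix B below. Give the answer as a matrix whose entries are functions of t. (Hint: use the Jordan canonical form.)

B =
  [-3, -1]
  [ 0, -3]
e^{tB} =
  [exp(-3*t), -t*exp(-3*t)]
  [0, exp(-3*t)]

Strategy: write B = P · J · P⁻¹ where J is a Jordan canonical form, so e^{tB} = P · e^{tJ} · P⁻¹, and e^{tJ} can be computed block-by-block.

B has Jordan form
J =
  [-3,  1]
  [ 0, -3]
(up to reordering of blocks).

Per-block formulas:
  For a 2×2 Jordan block J_2(-3): exp(t · J_2(-3)) = e^(-3t)·(I + t·N), where N is the 2×2 nilpotent shift.

After assembling e^{tJ} and conjugating by P, we get:

e^{tB} =
  [exp(-3*t), -t*exp(-3*t)]
  [0, exp(-3*t)]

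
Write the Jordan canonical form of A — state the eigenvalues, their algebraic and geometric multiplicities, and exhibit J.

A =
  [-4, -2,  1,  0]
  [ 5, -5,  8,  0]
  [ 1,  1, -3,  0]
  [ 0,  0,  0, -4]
J_3(-4) ⊕ J_1(-4)

The characteristic polynomial is
  det(x·I − A) = x^4 + 16*x^3 + 96*x^2 + 256*x + 256 = (x + 4)^4

Eigenvalues and multiplicities (the geometric multiplicity of λ is n − rank(A − λI), which equals the number of Jordan blocks for λ):
  λ = -4: algebraic multiplicity = 4, geometric multiplicity = 2

Determining the block sizes for each eigenvalue:
  λ = -4: with am = 4 and gm = 2, the partition is not yet determined (e.g. several partitions of 4 into 2 parts exist). Let N = A − (-4)·I. Computing rank(N^1) = 2, rank(N^2) = 1, rank(N^3) = 0; the number of blocks of size ≥ j is rank(N^{j−1}) − rank(N^j), giving [2, 1, 1]. So we have 1 block(s) of size 3, 1 block(s) of size 1 → block sizes [3, 1]

Assembling the blocks gives a Jordan form
J =
  [-4,  1,  0,  0]
  [ 0, -4,  1,  0]
  [ 0,  0, -4,  0]
  [ 0,  0,  0, -4]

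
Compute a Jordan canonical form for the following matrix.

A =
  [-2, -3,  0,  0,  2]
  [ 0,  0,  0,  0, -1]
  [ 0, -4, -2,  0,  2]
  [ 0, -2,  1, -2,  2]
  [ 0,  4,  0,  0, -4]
J_3(-2) ⊕ J_2(-2)

The characteristic polynomial is
  det(x·I − A) = x^5 + 10*x^4 + 40*x^3 + 80*x^2 + 80*x + 32 = (x + 2)^5

Eigenvalues and multiplicities (the geometric multiplicity of λ is n − rank(A − λI), which equals the number of Jordan blocks for λ):
  λ = -2: algebraic multiplicity = 5, geometric multiplicity = 2

Determining the block sizes for each eigenvalue:
  λ = -2: with am = 5 and gm = 2, the partition is not yet determined (e.g. several partitions of 5 into 2 parts exist). Let N = A − (-2)·I. Computing rank(N^1) = 3, rank(N^2) = 1, rank(N^3) = 0; the number of blocks of size ≥ j is rank(N^{j−1}) − rank(N^j), giving [2, 2, 1]. So we have 1 block(s) of size 3, 1 block(s) of size 2 → block sizes [3, 2]

Assembling the blocks gives a Jordan form
J =
  [-2,  1,  0,  0,  0]
  [ 0, -2,  1,  0,  0]
  [ 0,  0, -2,  0,  0]
  [ 0,  0,  0, -2,  1]
  [ 0,  0,  0,  0, -2]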